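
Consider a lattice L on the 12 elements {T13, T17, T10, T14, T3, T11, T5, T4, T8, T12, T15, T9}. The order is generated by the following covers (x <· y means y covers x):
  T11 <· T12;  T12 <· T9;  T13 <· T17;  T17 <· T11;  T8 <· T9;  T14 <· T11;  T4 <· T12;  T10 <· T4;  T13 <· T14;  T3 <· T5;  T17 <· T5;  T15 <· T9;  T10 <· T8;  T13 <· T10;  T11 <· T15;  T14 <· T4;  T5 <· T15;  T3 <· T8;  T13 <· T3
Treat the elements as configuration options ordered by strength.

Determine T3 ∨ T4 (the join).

Common upper bounds of {T3, T4}: T9.
The least among these is T9.

T9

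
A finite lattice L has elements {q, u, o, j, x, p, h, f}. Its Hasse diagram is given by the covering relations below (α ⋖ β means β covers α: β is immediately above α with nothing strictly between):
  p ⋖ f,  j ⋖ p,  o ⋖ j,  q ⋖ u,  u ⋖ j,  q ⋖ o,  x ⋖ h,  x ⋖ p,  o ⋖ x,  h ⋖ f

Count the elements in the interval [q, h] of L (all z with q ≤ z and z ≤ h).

4

The interval [q, h] = {h, o, q, x}, which has 4 elements.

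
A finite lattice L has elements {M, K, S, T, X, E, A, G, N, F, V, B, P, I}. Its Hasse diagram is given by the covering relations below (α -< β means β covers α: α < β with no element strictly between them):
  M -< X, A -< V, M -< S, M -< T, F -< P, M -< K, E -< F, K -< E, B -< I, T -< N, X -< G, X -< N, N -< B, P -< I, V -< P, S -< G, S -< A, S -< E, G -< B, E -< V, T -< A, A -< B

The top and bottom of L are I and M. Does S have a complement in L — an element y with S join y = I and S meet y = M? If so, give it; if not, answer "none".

none

For every candidate y, either S ∨ y ≠ I or S ∧ y ≠ M; no complement exists.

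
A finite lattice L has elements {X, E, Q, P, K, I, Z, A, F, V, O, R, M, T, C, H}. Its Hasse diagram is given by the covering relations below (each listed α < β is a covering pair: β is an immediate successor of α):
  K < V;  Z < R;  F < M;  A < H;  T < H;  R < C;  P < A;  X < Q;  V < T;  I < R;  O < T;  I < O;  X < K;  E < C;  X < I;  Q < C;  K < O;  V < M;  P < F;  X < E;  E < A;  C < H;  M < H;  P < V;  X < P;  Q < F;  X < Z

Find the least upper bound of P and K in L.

Common upper bounds of {P, K}: H, M, T, V.
The least among these is V.

V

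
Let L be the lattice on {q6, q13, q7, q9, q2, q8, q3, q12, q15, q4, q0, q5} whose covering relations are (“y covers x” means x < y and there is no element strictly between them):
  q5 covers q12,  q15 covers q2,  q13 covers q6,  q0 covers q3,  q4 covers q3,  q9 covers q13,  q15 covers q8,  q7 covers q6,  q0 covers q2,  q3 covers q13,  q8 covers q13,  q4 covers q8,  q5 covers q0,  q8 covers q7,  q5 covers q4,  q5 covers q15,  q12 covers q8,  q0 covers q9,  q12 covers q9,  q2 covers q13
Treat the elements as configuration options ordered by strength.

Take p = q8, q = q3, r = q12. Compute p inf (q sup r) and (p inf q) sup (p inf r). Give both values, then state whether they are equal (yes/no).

q8; q8; yes

q sup r = q5, so p inf (q sup r) = q8 inf q5 = q8.
p inf q = q13 and p inf r = q8, so (p inf q) sup (p inf r) = q13 sup q8 = q8.
Equal: yes.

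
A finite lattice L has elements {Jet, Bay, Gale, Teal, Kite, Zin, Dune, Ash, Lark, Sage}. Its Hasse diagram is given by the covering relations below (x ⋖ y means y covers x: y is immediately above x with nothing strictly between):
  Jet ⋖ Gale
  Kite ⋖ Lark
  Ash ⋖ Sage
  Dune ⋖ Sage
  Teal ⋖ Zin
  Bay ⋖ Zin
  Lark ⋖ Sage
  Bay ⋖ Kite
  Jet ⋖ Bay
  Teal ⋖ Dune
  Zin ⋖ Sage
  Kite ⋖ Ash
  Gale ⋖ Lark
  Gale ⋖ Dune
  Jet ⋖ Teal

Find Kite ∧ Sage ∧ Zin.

Bay

Common lower bounds of {Kite, Sage, Zin}: Bay, Jet.
The greatest among these is Bay.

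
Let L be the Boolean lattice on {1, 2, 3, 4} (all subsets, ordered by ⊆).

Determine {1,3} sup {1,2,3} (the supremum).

{1,2,3}

Under ⊆, join is union: {1,3} ∪ {1,2,3} = {1,2,3}.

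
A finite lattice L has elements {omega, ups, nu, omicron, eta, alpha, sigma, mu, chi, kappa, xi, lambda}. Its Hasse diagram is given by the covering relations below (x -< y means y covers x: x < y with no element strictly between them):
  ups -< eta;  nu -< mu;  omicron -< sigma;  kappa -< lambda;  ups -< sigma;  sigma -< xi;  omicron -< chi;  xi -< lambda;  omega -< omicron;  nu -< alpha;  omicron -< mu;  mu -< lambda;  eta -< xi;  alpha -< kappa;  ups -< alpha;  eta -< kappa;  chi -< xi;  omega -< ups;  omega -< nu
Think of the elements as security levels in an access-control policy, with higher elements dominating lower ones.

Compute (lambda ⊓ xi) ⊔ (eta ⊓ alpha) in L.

lambda ∧ xi = xi
eta ∧ alpha = ups
xi ∨ ups = xi

xi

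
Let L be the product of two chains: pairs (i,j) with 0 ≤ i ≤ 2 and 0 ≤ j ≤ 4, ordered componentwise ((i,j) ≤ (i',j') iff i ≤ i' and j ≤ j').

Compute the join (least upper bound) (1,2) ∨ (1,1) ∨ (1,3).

(1,3)

In a product of chains, the join is componentwise max, giving (1,3).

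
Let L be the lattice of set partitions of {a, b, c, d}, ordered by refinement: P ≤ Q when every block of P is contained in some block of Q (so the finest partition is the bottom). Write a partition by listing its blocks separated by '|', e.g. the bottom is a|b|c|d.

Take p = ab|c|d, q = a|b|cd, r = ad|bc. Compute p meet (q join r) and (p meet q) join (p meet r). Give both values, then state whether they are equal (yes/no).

q join r = abcd, so p meet (q join r) = ab|c|d meet abcd = ab|c|d.
p meet q = a|b|c|d and p meet r = a|b|c|d, so (p meet q) join (p meet r) = a|b|c|d join a|b|c|d = a|b|c|d.
Equal: no.

ab|c|d; a|b|c|d; no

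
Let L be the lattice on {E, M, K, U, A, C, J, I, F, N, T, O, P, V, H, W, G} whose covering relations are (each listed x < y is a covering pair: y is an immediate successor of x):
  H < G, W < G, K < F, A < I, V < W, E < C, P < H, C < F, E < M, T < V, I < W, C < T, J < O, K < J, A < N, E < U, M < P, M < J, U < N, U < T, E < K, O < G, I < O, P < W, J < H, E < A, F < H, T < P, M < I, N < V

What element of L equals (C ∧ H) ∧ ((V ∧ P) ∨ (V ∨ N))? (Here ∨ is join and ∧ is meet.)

C ∧ H = C
V ∧ P = T
V ∨ N = V
T ∨ V = V
C ∧ V = C

C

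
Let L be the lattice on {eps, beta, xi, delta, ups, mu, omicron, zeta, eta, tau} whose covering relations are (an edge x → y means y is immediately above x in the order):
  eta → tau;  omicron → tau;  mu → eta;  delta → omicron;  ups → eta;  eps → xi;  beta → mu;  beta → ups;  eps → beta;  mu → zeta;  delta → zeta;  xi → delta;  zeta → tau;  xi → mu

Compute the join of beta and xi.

mu

Common upper bounds of {beta, xi}: eta, mu, tau, zeta.
The least among these is mu.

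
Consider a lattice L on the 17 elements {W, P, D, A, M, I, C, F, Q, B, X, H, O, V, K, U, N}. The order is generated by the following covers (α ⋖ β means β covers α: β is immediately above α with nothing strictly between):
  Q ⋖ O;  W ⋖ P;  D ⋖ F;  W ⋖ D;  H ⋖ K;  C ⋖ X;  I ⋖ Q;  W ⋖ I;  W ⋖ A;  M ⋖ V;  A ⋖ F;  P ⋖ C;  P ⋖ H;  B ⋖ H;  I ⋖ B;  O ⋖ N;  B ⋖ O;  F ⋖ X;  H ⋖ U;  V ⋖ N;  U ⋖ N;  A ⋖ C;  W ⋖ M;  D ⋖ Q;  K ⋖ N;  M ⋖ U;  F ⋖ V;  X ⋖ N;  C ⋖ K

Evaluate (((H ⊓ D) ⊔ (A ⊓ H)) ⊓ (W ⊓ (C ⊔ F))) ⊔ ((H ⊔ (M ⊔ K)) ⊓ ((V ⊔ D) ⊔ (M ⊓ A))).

V

H ∧ D = W
A ∧ H = W
W ∨ W = W
C ∨ F = X
W ∧ X = W
W ∧ W = W
M ∨ K = N
H ∨ N = N
V ∨ D = V
M ∧ A = W
V ∨ W = V
N ∧ V = V
W ∨ V = V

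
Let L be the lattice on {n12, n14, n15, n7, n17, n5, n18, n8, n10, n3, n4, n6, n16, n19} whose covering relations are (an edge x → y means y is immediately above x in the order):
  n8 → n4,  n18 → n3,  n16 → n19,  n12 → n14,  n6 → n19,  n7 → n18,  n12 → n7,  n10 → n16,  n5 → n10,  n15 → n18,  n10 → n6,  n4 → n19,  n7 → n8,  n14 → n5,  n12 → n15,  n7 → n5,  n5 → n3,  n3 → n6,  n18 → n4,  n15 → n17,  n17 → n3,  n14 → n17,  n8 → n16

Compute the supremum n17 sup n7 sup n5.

Common upper bounds of {n17, n7, n5}: n19, n3, n6.
The least among these is n3.

n3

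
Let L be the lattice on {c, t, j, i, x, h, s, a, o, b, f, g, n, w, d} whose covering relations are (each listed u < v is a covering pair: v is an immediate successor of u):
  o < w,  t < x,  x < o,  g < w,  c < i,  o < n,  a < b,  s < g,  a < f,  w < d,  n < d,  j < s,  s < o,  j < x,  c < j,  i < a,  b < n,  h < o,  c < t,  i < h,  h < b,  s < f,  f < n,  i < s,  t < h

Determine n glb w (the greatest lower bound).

o

Common lower bounds of {n, w}: c, h, i, j, o, s, t, x.
The greatest among these is o.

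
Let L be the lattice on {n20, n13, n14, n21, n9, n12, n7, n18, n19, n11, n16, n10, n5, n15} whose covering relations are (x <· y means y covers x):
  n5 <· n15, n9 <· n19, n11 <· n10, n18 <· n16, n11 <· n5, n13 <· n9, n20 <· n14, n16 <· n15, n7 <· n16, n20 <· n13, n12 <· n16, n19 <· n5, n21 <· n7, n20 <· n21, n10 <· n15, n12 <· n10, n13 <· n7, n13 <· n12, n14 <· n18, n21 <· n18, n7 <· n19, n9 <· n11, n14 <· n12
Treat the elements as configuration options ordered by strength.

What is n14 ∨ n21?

Common upper bounds of {n14, n21}: n15, n16, n18.
The least among these is n18.

n18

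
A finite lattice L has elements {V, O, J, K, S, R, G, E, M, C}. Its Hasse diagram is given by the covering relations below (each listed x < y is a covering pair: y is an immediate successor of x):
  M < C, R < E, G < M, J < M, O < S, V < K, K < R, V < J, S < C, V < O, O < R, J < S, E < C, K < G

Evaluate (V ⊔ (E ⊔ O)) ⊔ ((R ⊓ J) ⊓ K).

E

E ∨ O = E
V ∨ E = E
R ∧ J = V
V ∧ K = V
E ∨ V = E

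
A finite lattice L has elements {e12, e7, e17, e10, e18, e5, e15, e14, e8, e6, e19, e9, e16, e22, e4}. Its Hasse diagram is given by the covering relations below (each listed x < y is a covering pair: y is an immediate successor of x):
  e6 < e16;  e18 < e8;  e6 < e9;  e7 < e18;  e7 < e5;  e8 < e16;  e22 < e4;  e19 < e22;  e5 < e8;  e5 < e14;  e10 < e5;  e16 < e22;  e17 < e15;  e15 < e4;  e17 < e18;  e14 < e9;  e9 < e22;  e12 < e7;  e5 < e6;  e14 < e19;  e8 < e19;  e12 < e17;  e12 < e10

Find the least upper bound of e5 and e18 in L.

e8

Common upper bounds of {e5, e18}: e16, e19, e22, e4, e8.
The least among these is e8.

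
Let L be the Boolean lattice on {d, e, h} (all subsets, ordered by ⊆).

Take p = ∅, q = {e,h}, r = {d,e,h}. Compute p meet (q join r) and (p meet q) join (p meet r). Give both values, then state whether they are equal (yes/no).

q join r = {d,e,h}, so p meet (q join r) = ∅ meet {d,e,h} = ∅.
p meet q = ∅ and p meet r = ∅, so (p meet q) join (p meet r) = ∅ join ∅ = ∅.
Equal: yes.

∅; ∅; yes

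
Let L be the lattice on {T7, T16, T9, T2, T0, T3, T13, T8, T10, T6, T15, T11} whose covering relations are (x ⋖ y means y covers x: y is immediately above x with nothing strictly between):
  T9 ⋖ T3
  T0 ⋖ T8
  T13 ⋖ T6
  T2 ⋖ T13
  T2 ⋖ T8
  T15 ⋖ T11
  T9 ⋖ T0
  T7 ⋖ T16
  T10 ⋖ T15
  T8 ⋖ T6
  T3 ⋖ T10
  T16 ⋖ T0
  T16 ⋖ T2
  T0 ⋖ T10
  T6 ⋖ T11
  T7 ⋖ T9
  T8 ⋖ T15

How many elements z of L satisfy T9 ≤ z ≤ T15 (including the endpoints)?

6

The interval [T9, T15] = {T0, T10, T15, T3, T8, T9}, which has 6 elements.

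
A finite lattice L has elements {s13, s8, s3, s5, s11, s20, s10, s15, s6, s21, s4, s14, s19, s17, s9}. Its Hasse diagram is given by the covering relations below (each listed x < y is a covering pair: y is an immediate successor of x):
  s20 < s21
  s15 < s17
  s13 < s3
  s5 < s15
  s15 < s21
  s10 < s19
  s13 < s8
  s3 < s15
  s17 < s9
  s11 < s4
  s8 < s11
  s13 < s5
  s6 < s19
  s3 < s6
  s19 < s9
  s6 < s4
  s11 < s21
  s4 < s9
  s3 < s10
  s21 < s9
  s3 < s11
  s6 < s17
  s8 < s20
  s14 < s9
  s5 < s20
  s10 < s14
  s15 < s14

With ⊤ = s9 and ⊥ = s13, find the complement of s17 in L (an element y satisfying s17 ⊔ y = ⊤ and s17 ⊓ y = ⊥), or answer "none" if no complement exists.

s8

Need y with s17 ∨ y = s9 and s17 ∧ y = s13.
Checking each element gives: s8.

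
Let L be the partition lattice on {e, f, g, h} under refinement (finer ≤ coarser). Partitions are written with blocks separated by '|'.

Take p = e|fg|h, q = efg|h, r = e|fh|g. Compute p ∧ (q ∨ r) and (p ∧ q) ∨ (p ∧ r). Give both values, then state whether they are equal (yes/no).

e|fg|h; e|fg|h; yes

q ∨ r = efgh, so p ∧ (q ∨ r) = e|fg|h ∧ efgh = e|fg|h.
p ∧ q = e|fg|h and p ∧ r = e|f|g|h, so (p ∧ q) ∨ (p ∧ r) = e|fg|h ∨ e|f|g|h = e|fg|h.
Equal: yes.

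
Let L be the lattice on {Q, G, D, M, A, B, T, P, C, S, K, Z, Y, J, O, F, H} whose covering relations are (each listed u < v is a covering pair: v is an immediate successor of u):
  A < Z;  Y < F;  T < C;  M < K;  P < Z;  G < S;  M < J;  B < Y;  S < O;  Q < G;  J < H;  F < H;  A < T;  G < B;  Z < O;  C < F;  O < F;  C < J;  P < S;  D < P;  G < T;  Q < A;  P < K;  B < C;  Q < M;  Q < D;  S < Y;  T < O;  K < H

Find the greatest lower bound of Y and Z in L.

Common lower bounds of {Y, Z}: D, P, Q.
The greatest among these is P.

P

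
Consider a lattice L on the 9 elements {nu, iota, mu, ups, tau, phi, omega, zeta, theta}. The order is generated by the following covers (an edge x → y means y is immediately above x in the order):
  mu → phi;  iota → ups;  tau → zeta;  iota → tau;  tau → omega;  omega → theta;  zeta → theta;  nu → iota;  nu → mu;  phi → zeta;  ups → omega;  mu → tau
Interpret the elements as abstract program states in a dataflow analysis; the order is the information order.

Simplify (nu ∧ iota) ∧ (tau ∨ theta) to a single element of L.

nu ∧ iota = nu
tau ∨ theta = theta
nu ∧ theta = nu

nu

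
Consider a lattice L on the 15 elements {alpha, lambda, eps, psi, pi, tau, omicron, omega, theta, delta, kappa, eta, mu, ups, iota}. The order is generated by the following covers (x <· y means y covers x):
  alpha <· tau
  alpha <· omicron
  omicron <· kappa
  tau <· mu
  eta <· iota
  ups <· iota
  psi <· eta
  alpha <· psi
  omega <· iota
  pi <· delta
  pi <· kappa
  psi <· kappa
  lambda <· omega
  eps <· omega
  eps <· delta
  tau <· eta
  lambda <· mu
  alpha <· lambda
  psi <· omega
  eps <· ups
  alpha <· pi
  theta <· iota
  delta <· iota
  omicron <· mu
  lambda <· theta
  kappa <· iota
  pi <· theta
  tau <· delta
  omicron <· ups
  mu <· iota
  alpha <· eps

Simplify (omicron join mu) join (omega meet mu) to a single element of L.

mu

omicron ∨ mu = mu
omega ∧ mu = lambda
mu ∨ lambda = mu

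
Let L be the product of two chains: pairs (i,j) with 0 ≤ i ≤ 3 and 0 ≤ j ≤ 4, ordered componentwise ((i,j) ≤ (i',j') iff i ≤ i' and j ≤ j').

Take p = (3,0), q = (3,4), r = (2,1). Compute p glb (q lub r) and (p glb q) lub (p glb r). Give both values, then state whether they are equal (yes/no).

q lub r = (3,4), so p glb (q lub r) = (3,0) glb (3,4) = (3,0).
p glb q = (3,0) and p glb r = (2,0), so (p glb q) lub (p glb r) = (3,0) lub (2,0) = (3,0).
Equal: yes.

(3,0); (3,0); yes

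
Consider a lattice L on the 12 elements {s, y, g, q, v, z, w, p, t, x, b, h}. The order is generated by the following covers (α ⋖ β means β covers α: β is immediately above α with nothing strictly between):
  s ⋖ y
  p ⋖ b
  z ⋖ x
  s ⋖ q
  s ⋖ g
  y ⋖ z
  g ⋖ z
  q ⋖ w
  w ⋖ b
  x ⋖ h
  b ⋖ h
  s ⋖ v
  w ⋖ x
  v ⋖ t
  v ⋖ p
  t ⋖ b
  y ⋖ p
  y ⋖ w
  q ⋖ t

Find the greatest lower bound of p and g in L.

Common lower bounds of {p, g}: s.
The greatest among these is s.

s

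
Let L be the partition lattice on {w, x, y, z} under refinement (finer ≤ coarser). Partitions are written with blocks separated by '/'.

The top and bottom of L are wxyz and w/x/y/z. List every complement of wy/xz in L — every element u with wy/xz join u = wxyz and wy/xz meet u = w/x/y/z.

Need u with wy/xz ∨ u = wxyz and wy/xz ∧ u = w/x/y/z.
Checking each element gives: w/x/yz, w/xy/z, wx/y/z, wx/yz, wz/x/y, wz/xy.

w/x/yz, w/xy/z, wx/y/z, wx/yz, wz/x/y, wz/xy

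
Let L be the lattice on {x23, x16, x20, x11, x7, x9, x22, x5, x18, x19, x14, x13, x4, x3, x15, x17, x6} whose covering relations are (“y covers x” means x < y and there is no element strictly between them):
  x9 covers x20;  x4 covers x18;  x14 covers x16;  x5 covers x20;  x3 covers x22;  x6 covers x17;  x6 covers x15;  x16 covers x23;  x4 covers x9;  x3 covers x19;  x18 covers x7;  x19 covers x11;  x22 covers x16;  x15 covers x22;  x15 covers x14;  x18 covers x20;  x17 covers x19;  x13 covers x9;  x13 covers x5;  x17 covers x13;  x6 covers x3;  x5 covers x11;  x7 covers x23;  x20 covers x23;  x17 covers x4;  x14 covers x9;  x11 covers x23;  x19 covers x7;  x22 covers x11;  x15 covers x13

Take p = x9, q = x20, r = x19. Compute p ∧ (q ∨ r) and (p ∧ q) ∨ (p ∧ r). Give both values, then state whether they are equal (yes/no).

q ∨ r = x17, so p ∧ (q ∨ r) = x9 ∧ x17 = x9.
p ∧ q = x20 and p ∧ r = x23, so (p ∧ q) ∨ (p ∧ r) = x20 ∨ x23 = x20.
Equal: no.

x9; x20; no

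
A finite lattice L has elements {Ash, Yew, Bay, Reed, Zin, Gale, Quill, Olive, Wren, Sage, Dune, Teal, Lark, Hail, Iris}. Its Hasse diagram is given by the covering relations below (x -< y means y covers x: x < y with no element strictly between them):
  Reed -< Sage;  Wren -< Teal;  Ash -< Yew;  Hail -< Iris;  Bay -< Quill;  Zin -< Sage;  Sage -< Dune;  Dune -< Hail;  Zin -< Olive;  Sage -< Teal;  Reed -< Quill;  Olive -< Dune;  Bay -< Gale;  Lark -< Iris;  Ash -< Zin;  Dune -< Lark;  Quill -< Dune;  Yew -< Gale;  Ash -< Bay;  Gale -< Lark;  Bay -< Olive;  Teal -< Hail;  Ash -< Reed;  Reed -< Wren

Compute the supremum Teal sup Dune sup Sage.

Common upper bounds of {Teal, Dune, Sage}: Hail, Iris.
The least among these is Hail.

Hail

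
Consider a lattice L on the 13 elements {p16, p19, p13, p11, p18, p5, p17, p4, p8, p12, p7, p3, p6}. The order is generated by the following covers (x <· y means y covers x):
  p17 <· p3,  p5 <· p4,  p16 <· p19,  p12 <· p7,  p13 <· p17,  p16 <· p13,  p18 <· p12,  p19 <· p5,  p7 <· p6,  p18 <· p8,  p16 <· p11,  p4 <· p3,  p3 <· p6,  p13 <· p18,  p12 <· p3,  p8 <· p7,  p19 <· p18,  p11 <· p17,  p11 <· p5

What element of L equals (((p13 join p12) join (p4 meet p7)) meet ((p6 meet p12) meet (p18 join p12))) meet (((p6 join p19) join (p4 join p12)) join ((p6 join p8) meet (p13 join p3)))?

p13 ∨ p12 = p12
p4 ∧ p7 = p19
p12 ∨ p19 = p12
p6 ∧ p12 = p12
p18 ∨ p12 = p12
p12 ∧ p12 = p12
p12 ∧ p12 = p12
p6 ∨ p19 = p6
p4 ∨ p12 = p3
p6 ∨ p3 = p6
p6 ∨ p8 = p6
p13 ∨ p3 = p3
p6 ∧ p3 = p3
p6 ∨ p3 = p6
p12 ∧ p6 = p12

p12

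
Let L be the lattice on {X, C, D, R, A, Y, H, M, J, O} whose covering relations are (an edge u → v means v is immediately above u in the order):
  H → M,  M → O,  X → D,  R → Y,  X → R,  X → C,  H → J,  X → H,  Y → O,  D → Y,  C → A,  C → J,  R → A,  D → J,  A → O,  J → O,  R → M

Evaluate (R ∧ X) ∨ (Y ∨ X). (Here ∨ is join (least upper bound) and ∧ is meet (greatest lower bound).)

Y

R ∧ X = X
Y ∨ X = Y
X ∨ Y = Y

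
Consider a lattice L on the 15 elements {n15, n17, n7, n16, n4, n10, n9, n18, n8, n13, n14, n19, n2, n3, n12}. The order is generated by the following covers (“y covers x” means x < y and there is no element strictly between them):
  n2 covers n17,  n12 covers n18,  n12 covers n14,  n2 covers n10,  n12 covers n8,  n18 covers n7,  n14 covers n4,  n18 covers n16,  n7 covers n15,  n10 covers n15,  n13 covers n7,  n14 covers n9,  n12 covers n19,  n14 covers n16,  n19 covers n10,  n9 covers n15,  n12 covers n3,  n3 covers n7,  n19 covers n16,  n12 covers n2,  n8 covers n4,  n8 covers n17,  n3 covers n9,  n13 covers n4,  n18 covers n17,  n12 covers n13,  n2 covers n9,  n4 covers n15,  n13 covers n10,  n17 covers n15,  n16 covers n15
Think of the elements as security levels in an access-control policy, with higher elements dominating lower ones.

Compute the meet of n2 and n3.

n9

Common lower bounds of {n2, n3}: n15, n9.
The greatest among these is n9.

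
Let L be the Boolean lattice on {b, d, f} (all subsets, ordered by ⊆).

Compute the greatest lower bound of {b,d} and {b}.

{b}

Common lower bounds of {{b,d}, {b}}: {b}, ∅.
The greatest among these is {b}.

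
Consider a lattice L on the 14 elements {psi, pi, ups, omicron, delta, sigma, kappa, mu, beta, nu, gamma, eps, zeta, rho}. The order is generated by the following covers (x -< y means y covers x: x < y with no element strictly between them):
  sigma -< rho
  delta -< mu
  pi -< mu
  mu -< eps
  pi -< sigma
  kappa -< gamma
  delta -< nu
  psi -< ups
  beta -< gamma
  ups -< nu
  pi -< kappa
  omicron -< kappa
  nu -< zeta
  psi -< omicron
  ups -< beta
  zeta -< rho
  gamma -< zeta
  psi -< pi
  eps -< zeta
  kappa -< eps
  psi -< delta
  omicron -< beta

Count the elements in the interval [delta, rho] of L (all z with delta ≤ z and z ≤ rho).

The interval [delta, rho] = {delta, eps, mu, nu, rho, zeta}, which has 6 elements.

6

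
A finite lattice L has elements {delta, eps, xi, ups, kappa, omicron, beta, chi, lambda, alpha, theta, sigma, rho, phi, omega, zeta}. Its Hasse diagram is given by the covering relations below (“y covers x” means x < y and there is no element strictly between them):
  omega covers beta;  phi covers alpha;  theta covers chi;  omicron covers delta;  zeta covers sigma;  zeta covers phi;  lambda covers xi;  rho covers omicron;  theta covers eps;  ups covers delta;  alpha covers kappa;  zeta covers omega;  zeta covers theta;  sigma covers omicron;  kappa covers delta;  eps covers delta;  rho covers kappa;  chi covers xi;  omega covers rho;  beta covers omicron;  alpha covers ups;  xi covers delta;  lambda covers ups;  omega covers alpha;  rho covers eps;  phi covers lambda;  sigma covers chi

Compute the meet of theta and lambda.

xi

Common lower bounds of {theta, lambda}: delta, xi.
The greatest among these is xi.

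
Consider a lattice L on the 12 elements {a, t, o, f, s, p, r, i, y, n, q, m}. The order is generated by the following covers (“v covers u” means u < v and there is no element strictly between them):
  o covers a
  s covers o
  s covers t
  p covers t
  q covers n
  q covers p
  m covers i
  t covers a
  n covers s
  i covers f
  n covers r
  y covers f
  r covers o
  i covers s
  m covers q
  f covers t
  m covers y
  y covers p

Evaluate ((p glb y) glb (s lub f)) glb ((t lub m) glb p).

p ∧ y = p
s ∨ f = i
p ∧ i = t
t ∨ m = m
m ∧ p = p
t ∧ p = t

t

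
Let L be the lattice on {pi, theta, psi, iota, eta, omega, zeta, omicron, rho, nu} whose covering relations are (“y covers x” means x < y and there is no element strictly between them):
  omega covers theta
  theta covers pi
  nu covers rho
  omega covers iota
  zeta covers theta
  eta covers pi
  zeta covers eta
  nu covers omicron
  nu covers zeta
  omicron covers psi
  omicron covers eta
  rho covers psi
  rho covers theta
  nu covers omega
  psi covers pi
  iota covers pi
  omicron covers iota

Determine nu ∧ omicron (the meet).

omicron

Common lower bounds of {nu, omicron}: eta, iota, omicron, pi, psi.
The greatest among these is omicron.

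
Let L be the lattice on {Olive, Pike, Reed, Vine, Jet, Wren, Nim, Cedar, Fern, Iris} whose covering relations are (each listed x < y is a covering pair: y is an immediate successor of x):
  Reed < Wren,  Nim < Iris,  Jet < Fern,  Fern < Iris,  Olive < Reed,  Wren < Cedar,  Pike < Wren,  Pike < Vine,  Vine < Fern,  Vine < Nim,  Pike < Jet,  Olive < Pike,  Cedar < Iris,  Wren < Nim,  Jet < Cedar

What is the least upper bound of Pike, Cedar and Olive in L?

Common upper bounds of {Pike, Cedar, Olive}: Cedar, Iris.
The least among these is Cedar.

Cedar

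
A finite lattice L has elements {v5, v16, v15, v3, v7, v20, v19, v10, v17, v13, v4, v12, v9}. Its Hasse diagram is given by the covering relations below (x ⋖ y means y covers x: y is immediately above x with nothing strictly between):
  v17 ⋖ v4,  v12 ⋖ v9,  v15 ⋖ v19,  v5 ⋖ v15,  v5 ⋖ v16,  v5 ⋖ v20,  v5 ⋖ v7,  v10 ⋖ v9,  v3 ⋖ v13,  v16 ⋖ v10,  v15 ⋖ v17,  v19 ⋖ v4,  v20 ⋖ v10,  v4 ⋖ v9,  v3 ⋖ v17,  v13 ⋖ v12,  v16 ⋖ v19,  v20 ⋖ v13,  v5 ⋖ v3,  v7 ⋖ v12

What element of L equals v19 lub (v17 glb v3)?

v4

v17 ∧ v3 = v3
v19 ∨ v3 = v4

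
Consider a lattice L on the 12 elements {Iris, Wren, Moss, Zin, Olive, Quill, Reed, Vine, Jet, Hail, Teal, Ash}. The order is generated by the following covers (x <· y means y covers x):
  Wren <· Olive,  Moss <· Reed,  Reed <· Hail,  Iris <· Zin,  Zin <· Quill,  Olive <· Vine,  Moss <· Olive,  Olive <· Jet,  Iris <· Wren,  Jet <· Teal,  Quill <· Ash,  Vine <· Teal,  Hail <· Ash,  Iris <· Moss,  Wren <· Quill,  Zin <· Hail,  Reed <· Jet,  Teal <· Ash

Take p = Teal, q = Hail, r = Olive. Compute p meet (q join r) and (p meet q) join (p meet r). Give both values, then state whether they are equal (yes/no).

Teal; Jet; no

q join r = Ash, so p meet (q join r) = Teal meet Ash = Teal.
p meet q = Reed and p meet r = Olive, so (p meet q) join (p meet r) = Reed join Olive = Jet.
Equal: no.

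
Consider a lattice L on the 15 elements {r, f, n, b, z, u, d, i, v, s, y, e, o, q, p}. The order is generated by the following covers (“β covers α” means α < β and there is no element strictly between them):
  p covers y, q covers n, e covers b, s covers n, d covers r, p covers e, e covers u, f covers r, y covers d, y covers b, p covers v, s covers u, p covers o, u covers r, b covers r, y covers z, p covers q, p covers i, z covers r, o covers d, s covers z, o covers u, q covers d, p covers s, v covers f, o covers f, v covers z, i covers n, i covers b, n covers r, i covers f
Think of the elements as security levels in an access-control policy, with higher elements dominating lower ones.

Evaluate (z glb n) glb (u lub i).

z ∧ n = r
u ∨ i = p
r ∧ p = r

r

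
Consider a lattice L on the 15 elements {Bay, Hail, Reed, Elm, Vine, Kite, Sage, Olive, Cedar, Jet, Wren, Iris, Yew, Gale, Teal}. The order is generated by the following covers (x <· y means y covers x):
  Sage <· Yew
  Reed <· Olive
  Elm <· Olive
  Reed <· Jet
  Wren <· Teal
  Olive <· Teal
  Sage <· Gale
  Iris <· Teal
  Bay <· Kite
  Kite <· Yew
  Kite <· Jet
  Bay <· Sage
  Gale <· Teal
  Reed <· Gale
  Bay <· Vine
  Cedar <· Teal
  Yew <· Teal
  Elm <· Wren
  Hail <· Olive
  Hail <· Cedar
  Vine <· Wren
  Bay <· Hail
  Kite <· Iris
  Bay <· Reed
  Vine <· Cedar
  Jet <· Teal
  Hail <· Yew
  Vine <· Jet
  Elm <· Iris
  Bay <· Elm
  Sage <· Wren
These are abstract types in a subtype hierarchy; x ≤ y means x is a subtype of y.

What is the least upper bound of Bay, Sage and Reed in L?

Common upper bounds of {Bay, Sage, Reed}: Gale, Teal.
The least among these is Gale.

Gale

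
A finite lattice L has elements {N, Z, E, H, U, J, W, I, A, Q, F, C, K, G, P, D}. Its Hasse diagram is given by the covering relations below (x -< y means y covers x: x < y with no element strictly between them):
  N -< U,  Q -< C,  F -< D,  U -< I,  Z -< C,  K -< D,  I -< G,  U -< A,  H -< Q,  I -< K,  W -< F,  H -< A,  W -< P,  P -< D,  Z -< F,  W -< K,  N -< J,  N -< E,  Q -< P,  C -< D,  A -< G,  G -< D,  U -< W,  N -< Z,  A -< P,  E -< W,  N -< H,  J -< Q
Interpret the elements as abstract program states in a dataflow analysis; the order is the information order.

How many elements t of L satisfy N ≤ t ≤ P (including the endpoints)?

9

The interval [N, P] = {A, E, H, J, N, P, Q, U, W}, which has 9 elements.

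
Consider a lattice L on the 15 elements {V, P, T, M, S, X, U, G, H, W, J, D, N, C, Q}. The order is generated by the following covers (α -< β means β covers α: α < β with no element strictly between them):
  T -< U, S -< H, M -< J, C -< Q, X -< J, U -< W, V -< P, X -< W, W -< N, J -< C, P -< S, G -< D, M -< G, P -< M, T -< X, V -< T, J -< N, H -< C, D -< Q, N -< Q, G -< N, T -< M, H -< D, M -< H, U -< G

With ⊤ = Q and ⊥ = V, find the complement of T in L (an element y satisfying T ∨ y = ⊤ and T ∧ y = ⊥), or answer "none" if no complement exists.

none

For every candidate y, either T ∨ y ≠ Q or T ∧ y ≠ V; no complement exists.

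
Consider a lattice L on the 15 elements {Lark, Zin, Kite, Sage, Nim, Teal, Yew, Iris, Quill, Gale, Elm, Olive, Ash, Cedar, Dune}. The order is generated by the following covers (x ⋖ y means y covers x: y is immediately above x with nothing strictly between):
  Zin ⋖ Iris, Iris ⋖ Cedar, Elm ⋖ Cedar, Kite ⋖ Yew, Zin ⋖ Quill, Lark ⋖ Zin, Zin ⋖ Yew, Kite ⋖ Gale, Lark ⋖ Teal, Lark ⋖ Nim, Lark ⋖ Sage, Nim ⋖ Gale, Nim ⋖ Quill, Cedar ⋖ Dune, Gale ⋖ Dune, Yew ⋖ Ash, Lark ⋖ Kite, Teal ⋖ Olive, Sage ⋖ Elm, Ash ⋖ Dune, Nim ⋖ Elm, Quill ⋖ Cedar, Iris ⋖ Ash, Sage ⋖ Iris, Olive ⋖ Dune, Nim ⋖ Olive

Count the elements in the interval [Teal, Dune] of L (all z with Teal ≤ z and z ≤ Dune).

The interval [Teal, Dune] = {Dune, Olive, Teal}, which has 3 elements.

3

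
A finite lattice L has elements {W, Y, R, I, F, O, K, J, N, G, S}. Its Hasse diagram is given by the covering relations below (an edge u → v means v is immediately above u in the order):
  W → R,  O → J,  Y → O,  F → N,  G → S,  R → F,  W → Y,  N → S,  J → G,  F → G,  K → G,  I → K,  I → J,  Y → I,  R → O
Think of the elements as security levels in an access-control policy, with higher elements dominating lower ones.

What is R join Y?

Common upper bounds of {R, Y}: G, J, O, S.
The least among these is O.

O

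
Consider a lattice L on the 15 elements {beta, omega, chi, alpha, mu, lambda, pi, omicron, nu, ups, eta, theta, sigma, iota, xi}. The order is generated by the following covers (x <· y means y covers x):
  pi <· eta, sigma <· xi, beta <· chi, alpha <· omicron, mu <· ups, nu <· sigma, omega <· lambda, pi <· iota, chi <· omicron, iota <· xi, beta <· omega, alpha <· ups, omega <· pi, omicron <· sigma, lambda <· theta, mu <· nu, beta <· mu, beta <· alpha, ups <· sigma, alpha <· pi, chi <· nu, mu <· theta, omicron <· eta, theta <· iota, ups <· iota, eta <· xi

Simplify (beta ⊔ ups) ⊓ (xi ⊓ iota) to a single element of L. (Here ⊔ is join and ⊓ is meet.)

ups

beta ∨ ups = ups
xi ∧ iota = iota
ups ∧ iota = ups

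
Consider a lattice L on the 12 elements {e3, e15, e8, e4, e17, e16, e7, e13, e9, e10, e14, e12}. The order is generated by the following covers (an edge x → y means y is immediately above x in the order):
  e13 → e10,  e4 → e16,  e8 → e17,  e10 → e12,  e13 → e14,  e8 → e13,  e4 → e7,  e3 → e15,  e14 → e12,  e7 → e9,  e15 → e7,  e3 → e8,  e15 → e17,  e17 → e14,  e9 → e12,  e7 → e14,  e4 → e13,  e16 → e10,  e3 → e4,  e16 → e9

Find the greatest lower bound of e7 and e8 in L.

Common lower bounds of {e7, e8}: e3.
The greatest among these is e3.

e3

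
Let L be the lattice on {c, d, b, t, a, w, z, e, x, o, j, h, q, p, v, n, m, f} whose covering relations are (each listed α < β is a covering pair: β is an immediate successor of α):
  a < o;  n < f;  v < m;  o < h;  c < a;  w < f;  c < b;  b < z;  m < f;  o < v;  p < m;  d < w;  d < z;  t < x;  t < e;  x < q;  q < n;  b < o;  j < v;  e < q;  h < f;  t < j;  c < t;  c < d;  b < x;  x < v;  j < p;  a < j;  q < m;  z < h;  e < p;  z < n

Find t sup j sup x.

v

Common upper bounds of {t, j, x}: f, m, v.
The least among these is v.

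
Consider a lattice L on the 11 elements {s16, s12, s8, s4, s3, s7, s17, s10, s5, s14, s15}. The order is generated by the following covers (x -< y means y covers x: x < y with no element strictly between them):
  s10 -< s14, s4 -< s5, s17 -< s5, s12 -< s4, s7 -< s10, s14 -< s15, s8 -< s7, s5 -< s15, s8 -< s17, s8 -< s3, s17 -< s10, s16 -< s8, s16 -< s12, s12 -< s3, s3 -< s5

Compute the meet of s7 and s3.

s8

Common lower bounds of {s7, s3}: s16, s8.
The greatest among these is s8.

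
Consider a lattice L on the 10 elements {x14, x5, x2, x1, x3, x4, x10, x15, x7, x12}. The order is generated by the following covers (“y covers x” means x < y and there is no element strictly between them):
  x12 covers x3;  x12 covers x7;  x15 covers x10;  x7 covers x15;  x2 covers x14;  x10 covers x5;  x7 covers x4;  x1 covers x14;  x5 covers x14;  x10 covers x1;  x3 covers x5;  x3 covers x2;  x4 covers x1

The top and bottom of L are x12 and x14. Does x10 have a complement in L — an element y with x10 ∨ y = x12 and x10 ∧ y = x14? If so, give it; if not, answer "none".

x2

Need y with x10 ∨ y = x12 and x10 ∧ y = x14.
Checking each element gives: x2.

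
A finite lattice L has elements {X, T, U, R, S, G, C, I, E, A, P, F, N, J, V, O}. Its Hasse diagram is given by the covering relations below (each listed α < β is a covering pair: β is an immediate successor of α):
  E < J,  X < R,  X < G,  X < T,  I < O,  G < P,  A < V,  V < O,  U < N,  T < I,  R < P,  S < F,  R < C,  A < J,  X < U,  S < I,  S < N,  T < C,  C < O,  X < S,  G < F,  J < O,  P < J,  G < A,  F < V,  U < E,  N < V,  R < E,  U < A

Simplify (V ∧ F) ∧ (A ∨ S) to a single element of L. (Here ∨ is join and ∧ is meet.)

V ∧ F = F
A ∨ S = V
F ∧ V = F

F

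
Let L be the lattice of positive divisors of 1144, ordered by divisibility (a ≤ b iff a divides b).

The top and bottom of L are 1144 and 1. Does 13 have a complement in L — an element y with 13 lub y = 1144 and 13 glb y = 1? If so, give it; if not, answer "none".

Need y with 13 ∨ y = 1144 and 13 ∧ y = 1.
Checking each element gives: 88.

88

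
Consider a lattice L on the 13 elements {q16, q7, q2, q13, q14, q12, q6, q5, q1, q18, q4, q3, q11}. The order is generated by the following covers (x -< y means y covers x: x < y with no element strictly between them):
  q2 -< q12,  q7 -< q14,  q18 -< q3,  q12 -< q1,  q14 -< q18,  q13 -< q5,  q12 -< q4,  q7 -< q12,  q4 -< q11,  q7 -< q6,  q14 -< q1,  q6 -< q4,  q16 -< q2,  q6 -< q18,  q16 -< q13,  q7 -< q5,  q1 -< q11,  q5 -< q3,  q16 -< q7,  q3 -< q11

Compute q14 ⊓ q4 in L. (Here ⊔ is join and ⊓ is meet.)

q14 ∧ q4 = q7

q7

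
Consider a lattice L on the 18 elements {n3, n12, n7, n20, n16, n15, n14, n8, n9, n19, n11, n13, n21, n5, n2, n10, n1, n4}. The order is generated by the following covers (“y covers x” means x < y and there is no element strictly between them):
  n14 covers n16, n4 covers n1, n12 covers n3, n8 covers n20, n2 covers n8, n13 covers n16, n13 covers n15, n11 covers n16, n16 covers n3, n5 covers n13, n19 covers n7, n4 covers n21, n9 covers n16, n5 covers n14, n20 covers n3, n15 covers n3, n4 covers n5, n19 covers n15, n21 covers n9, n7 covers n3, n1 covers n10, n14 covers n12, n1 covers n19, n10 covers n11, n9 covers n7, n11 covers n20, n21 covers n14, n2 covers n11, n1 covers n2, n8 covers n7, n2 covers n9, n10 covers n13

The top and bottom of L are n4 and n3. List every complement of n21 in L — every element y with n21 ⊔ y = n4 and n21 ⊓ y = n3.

n15, n20

Need y with n21 ∨ y = n4 and n21 ∧ y = n3.
Checking each element gives: n15, n20.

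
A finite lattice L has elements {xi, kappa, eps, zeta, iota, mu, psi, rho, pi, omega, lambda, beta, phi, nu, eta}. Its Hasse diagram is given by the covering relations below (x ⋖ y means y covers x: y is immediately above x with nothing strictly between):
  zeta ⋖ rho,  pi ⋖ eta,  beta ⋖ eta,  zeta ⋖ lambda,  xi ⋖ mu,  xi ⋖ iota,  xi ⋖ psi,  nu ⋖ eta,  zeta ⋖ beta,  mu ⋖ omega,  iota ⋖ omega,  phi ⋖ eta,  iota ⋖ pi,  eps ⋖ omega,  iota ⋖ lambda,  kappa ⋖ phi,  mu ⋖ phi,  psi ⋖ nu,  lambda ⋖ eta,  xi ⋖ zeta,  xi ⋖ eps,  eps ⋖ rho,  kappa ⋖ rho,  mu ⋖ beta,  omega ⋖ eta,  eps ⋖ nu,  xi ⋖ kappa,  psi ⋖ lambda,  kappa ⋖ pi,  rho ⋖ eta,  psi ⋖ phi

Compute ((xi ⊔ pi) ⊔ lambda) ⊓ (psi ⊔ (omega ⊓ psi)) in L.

psi

xi ∨ pi = pi
pi ∨ lambda = eta
omega ∧ psi = xi
psi ∨ xi = psi
eta ∧ psi = psi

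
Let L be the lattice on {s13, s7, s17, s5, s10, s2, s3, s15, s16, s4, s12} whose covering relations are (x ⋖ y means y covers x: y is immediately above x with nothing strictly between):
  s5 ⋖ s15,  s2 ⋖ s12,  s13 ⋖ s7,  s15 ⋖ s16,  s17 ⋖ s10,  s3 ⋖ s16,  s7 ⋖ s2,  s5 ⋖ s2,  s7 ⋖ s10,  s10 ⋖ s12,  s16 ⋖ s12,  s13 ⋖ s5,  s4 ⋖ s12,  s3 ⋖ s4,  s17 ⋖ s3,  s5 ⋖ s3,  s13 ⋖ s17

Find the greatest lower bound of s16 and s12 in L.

s16

Common lower bounds of {s16, s12}: s13, s15, s16, s17, s3, s5.
The greatest among these is s16.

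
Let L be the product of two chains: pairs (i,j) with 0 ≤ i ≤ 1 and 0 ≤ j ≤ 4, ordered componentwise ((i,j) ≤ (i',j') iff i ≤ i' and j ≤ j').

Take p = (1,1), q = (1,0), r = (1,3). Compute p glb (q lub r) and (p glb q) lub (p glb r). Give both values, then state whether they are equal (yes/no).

q lub r = (1,3), so p glb (q lub r) = (1,1) glb (1,3) = (1,1).
p glb q = (1,0) and p glb r = (1,1), so (p glb q) lub (p glb r) = (1,0) lub (1,1) = (1,1).
Equal: yes.

(1,1); (1,1); yes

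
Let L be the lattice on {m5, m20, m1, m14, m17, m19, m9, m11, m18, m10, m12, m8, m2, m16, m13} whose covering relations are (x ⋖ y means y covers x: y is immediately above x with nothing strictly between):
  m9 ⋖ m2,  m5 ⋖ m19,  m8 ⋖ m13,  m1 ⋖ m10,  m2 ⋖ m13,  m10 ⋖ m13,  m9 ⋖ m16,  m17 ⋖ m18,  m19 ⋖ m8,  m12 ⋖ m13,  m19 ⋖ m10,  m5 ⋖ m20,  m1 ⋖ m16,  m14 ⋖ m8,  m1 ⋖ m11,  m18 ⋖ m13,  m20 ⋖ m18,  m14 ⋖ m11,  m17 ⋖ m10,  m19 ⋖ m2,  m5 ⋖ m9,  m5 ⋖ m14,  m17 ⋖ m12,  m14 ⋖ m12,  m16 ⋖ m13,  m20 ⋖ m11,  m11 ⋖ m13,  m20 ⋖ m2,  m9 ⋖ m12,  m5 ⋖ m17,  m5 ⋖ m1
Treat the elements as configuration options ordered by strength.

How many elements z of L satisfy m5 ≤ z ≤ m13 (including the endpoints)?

The interval [m5, m13] = {m1, m10, m11, m12, m13, m14, m16, m17, m18, m19, m2, m20, m5, m8, m9}, which has 15 elements.

15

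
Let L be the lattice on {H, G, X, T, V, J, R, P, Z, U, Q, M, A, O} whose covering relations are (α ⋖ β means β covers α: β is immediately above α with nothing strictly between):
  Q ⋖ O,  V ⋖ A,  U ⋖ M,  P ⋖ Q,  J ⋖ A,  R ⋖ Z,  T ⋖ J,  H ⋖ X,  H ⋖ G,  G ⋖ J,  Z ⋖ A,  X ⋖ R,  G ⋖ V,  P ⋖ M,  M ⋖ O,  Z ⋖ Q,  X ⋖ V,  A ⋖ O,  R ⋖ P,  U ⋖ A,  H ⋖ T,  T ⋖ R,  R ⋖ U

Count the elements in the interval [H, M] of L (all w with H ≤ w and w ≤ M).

7

The interval [H, M] = {H, M, P, R, T, U, X}, which has 7 elements.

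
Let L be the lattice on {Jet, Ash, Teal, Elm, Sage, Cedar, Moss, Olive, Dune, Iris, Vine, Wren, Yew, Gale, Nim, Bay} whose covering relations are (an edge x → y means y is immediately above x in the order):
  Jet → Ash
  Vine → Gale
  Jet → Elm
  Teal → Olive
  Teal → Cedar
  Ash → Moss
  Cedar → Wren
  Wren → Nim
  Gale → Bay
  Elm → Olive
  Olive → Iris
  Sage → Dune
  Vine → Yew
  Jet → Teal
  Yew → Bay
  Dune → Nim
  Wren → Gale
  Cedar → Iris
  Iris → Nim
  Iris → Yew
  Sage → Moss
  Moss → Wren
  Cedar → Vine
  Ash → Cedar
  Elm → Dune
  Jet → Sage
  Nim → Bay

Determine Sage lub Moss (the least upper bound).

Common upper bounds of {Sage, Moss}: Bay, Gale, Moss, Nim, Wren.
The least among these is Moss.

Moss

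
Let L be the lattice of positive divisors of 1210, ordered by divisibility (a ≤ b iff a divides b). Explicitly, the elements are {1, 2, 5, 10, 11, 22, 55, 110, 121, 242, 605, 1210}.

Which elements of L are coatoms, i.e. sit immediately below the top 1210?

110, 242, 605

The coatoms are exactly the elements covered by 1210: 110, 242, 605.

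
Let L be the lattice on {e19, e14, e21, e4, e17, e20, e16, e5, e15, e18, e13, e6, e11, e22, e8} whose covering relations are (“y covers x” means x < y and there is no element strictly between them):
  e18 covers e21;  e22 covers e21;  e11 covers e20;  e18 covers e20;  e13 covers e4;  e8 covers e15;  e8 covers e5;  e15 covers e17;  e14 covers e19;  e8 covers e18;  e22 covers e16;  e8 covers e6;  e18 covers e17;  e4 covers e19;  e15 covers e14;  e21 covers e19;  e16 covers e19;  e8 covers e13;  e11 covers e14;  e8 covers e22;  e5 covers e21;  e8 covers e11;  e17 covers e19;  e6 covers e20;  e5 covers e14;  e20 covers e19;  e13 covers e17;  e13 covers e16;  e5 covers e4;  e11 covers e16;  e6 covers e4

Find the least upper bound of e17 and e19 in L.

e17

Common upper bounds of {e17, e19}: e13, e15, e17, e18, e8.
The least among these is e17.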